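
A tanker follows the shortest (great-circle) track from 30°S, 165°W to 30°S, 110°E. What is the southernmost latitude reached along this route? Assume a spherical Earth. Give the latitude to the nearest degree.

The great circle lies in the plane with unit normal n̂ = (p₁ × p₂)/|p₁ × p₂|.
Here n̂_z ≈ -0.787; the vertex latitude is φ_max = arccos|n̂_z| ≈ 38.1°.
Check via Clairaut: cos φ_max = |cos φ₁| · sin C = cos(30.0°)·sin(114.6°) ≈ 0.787, again giving ≈ 38.1°.

≈ 38°S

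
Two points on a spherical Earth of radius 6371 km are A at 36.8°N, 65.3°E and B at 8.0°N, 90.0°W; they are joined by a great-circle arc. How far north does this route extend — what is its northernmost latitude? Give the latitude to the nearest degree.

≈ 65°N

The great circle lies in the plane with unit normal n̂ = (p₁ × p₂)/|p₁ × p₂|.
Here n̂_z ≈ -0.430; the vertex latitude is φ_max = arccos|n̂_z| ≈ 64.5°.
Check via Clairaut: cos φ_max = |cos φ₁| · sin C = cos(36.8°)·sin(32.5°) ≈ 0.430, again giving ≈ 64.5°.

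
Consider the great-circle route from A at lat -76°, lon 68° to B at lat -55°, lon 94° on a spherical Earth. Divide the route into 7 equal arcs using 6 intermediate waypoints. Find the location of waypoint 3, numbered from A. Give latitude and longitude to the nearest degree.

Write both endpoints as unit vectors p₁, p₂ with components (cos φ cos λ, cos φ sin λ, sin φ).
The central angle between the endpoints is δ = arccos(p₁·p₂) ≈ 0.404 rad (23.1°).
Interpolate at f = 3/7 with slerp weights a = sin((1−f)δ)/sin δ ≈ 0.582, b = sin(fδ)/sin δ ≈ 0.438.
p = a·p₁ + b·p₂ ≈ (0.035, 0.381, -0.924); φ = arcsin(p_z) ≈ -67.48°, λ = atan2(p_y, p_x) ≈ 84.72°.

≈ lat -67°, lon 85°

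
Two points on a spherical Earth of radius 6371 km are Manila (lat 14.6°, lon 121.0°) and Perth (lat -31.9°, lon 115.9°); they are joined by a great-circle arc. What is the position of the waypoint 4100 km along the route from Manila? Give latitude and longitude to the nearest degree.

≈ lat -22°, lon 117°

Write both endpoints as unit vectors p₁, p₂ with components (cos φ cos λ, cos φ sin λ, sin φ).
The central angle between the endpoints is δ = arccos(p₁·p₂) ≈ 0.816 rad (46.8°). The total great-circle distance is δ·R ≈ 0.816 × 6371 ≈ 5199 km, so the target fraction is f = 4100/5199 ≈ 0.789.
Interpolate at f ≈ 0.789 with slerp weights a = sin((1−f)δ)/sin δ ≈ 0.236, b = sin(fδ)/sin δ ≈ 0.824.
p = a·p₁ + b·p₂ ≈ (-0.423, 0.825, -0.376); φ = arcsin(p_z) ≈ -22.08°, λ = atan2(p_y, p_x) ≈ 117.15°.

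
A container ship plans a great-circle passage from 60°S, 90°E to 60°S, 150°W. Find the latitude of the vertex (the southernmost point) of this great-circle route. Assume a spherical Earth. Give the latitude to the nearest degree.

The great circle lies in the plane with unit normal n̂ = (p₁ × p₂)/|p₁ × p₂|.
Here n̂_z ≈ +0.277; the vertex latitude is φ_max = arccos|n̂_z| ≈ 73.9°.
Check via Clairaut: cos φ_max = |cos φ₁| · sin C = cos(60.0°)·sin(146.3°) ≈ 0.277, again giving ≈ 73.9°.

≈ 74°S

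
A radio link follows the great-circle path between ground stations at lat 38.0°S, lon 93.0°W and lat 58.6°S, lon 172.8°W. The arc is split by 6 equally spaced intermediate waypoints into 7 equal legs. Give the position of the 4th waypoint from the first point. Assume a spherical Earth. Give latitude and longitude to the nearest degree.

≈ lat 57°S, lon 129°W

From cos δ = sin φ₁ sin φ₂ + cos φ₁ cos φ₂ cos Δλ, the central angle is δ ≈ 0.930 rad (53.3°).
Interpolate at f = 4/7 with slerp weights a = sin((1−f)δ)/sin δ ≈ 0.484, b = sin(fδ)/sin δ ≈ 0.632.
p = a·p₁ + b·p₂ ≈ (-0.347, -0.422, -0.838); φ = arcsin(p_z) ≈ -56.88°, λ = atan2(p_y, p_x) ≈ -129.39°.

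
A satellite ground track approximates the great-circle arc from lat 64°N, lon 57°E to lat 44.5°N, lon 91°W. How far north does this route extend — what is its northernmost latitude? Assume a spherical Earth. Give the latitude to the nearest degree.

The great circle lies in the plane with unit normal n̂ = (p₁ × p₂)/|p₁ × p₂|.
Here n̂_z ≈ -0.178; the vertex latitude is φ_max = arccos|n̂_z| ≈ 79.7°.

≈ 80°N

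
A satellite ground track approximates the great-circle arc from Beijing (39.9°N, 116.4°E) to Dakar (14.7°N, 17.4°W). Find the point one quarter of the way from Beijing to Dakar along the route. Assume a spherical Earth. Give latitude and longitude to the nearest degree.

The haversine formula gives a central angle δ ≈ 1.929 rad (110.5°) between the endpoints.
Interpolate at f = 1/4 with slerp weights a = sin((1−f)δ)/sin δ ≈ 1.060, b = sin(fδ)/sin δ ≈ 0.495.
p = a·p₁ + b·p₂ ≈ (0.096, 0.585, 0.805); φ = arcsin(p_z) ≈ 53.65°, λ = atan2(p_y, p_x) ≈ 80.71°.

≈ 54°N, 81°E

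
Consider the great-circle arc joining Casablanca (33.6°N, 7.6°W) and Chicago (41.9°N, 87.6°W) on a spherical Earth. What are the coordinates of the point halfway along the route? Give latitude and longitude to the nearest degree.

≈ 45°N, 45°W

Write both endpoints as unit vectors p₁, p₂ with components (cos φ cos λ, cos φ sin λ, sin φ).
The central angle between the endpoints is δ = arccos(p₁·p₂) ≈ 1.073 rad (61.5°).
Interpolate at f = 1/2 with slerp weights a = sin((1−f)δ)/sin δ ≈ 0.582, b = sin(fδ)/sin δ ≈ 0.582.
p = a·p₁ + b·p₂ ≈ (0.498, -0.497, 0.710); φ = arcsin(p_z) ≈ 45.27°, λ = atan2(p_y, p_x) ≈ -44.90°.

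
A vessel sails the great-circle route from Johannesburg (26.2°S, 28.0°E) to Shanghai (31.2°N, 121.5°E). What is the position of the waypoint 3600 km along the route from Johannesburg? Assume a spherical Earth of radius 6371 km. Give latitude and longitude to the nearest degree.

The haversine formula gives a central angle δ ≈ 1.850 rad (106.0°) between the endpoints. The total great-circle distance is δ·R ≈ 1.850 × 6371 ≈ 11786 km, so the target fraction is f = 3600/11786 ≈ 0.305.
Interpolate at f ≈ 0.305 with slerp weights a = sin((1−f)δ)/sin δ ≈ 0.998, b = sin(fδ)/sin δ ≈ 0.557.
p = a·p₁ + b·p₂ ≈ (0.542, 0.827, -0.152); φ = arcsin(p_z) ≈ -8.75°, λ = atan2(p_y, p_x) ≈ 56.76°.

≈ 9°S, 57°E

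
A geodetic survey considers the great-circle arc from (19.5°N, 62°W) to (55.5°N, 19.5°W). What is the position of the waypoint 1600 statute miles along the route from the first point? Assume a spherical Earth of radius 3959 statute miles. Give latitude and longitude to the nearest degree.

Write both endpoints as unit vectors p₁, p₂ with components (cos φ cos λ, cos φ sin λ, sin φ).
The central angle between the endpoints is δ = arccos(p₁·p₂) ≈ 0.838 rad (48.0°). The total great-circle distance is δ·R ≈ 0.838 × 3959 ≈ 3319 mi, so the target fraction is f = 1600/3319 ≈ 0.482.
Interpolate at f ≈ 0.482 with slerp weights a = sin((1−f)δ)/sin δ ≈ 0.566, b = sin(fδ)/sin δ ≈ 0.529.
p = a·p₁ + b·p₂ ≈ (0.533, -0.571, 0.625); φ = arcsin(p_z) ≈ 38.66°, λ = atan2(p_y, p_x) ≈ -46.98°.

≈ (39°N, 47°W)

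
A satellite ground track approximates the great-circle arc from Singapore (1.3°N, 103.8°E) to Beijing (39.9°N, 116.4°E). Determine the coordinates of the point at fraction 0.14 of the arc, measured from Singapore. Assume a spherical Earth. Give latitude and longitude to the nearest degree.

≈ 7°N, 105°E

Convert each endpoint to a unit vector on the sphere (x = cos φ cos λ, y = cos φ sin λ, z = sin φ).
The central angle between the endpoints is δ = arccos(p₁·p₂) ≈ 0.703 rad (40.3°).
Interpolate at f = 0.14 with slerp weights a = sin((1−f)δ)/sin δ ≈ 0.879, b = sin(fδ)/sin δ ≈ 0.152.
p = a·p₁ + b·p₂ ≈ (-0.262, 0.958, 0.117); φ = arcsin(p_z) ≈ 6.74°, λ = atan2(p_y, p_x) ≈ 105.27°.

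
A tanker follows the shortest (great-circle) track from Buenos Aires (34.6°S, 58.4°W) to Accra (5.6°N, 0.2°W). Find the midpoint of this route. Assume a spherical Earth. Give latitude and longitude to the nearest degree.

≈ 16°S, 26°W

Write both endpoints as unit vectors p₁, p₂ with components (cos φ cos λ, cos φ sin λ, sin φ).
The central angle between the endpoints is δ = arccos(p₁·p₂) ≈ 1.185 rad (67.9°).
Interpolate at f = 1/2 with slerp weights a = sin((1−f)δ)/sin δ ≈ 0.603, b = sin(fδ)/sin δ ≈ 0.603.
p = a·p₁ + b·p₂ ≈ (0.860, -0.425, -0.283); φ = arcsin(p_z) ≈ -16.47°, λ = atan2(p_y, p_x) ≈ -26.28°.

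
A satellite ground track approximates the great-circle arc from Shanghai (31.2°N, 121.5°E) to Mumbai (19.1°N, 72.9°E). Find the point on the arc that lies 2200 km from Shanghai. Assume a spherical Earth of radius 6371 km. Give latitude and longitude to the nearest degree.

From cos δ = sin φ₁ sin φ₂ + cos φ₁ cos φ₂ cos Δλ, the central angle is δ ≈ 0.790 rad (45.2°). The total great-circle distance is δ·R ≈ 0.790 × 6371 ≈ 5031 km, so the target fraction is f = 2200/5031 ≈ 0.437.
Interpolate at f ≈ 0.437 with slerp weights a = sin((1−f)δ)/sin δ ≈ 0.605, b = sin(fδ)/sin δ ≈ 0.477.
p = a·p₁ + b·p₂ ≈ (-0.138, 0.872, 0.470); φ = arcsin(p_z) ≈ 28.01°, λ = atan2(p_y, p_x) ≈ 99.00°.

≈ (28°N, 99°E)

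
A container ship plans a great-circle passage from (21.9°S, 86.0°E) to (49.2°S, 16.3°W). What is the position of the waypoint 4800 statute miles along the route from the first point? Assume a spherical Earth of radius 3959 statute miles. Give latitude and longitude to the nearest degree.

Write both endpoints as unit vectors p₁, p₂ with components (cos φ cos λ, cos φ sin λ, sin φ).
The central angle between the endpoints is δ = arccos(p₁·p₂) ≈ 1.417 rad (81.2°). The total great-circle distance is δ·R ≈ 1.417 × 3959 ≈ 5610 mi, so the target fraction is f = 4800/5610 ≈ 0.856.
Interpolate at f ≈ 0.856 with slerp weights a = sin((1−f)δ)/sin δ ≈ 0.206, b = sin(fδ)/sin δ ≈ 0.948.
p = a·p₁ + b·p₂ ≈ (0.608, 0.016, -0.794); φ = arcsin(p_z) ≈ -52.57°, λ = atan2(p_y, p_x) ≈ 1.55°.

≈ (53°S, 2°E)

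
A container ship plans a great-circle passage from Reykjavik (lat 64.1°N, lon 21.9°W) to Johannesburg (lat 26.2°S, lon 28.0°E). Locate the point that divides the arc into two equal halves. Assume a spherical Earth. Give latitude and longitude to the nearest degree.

≈ lat 21°N, lon 12°E

Convert each endpoint to a unit vector on the sphere (x = cos φ cos λ, y = cos φ sin λ, z = sin φ).
The central angle between the endpoints is δ = arccos(p₁·p₂) ≈ 1.716 rad (98.3°).
Interpolate at f = 1/2 with slerp weights a = sin((1−f)δ)/sin δ ≈ 0.765, b = sin(fδ)/sin δ ≈ 0.765.
p = a·p₁ + b·p₂ ≈ (0.916, 0.198, 0.350); φ = arcsin(p_z) ≈ 20.50°, λ = atan2(p_y, p_x) ≈ 12.17°.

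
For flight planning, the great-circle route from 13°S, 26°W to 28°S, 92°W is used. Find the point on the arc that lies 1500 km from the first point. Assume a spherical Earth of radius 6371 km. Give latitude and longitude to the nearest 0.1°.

The haversine formula gives a central angle δ ≈ 1.098 rad (62.9°) between the endpoints. The total great-circle distance is δ·R ≈ 1.098 × 6371 ≈ 6994 km, so the target fraction is f = 1500/6994 ≈ 0.214.
Interpolate at f ≈ 0.214 with slerp weights a = sin((1−f)δ)/sin δ ≈ 0.853, b = sin(fδ)/sin δ ≈ 0.262.
p = a·p₁ + b·p₂ ≈ (0.739, -0.596, -0.315); φ = arcsin(p_z) ≈ -18.36°, λ = atan2(p_y, p_x) ≈ -38.87°.

≈ 18.4°S, 38.9°W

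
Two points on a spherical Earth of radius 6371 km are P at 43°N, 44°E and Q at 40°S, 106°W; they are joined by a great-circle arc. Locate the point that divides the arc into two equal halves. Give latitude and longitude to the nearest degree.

Convert each endpoint to a unit vector on the sphere (x = cos φ cos λ, y = cos φ sin λ, z = sin φ).
The central angle between the endpoints is δ = arccos(p₁·p₂) ≈ 2.748 rad (157.5°).
Interpolate at f = 1/2 with slerp weights a = sin((1−f)δ)/sin δ ≈ 2.558, b = sin(fδ)/sin δ ≈ 2.558.
p = a·p₁ + b·p₂ ≈ (0.806, -0.584, 0.100); φ = arcsin(p_z) ≈ 5.76°, λ = atan2(p_y, p_x) ≈ -35.94°.

≈ 6°N, 36°W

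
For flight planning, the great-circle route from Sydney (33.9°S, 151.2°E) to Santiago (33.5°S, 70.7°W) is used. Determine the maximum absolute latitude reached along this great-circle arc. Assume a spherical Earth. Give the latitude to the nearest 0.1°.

The great circle lies in the plane with unit normal n̂ = (p₁ × p₂)/|p₁ × p₂|.
Here n̂_z ≈ +0.472; the vertex latitude is φ_max = arccos|n̂_z| ≈ 61.8°.
Check via Clairaut: cos φ_max = |cos φ₁| · sin C = cos(33.9°)·sin(145.3°) ≈ 0.472, again giving ≈ 61.8°.

≈ 61.8°S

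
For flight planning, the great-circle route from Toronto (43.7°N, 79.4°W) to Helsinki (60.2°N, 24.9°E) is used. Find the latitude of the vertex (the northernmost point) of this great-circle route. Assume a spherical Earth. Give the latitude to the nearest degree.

≈ 66°N

The great circle lies in the plane with unit normal n̂ = (p₁ × p₂)/|p₁ × p₂|.
Here n̂_z ≈ +0.405; the vertex latitude is φ_max = arccos|n̂_z| ≈ 66.1°.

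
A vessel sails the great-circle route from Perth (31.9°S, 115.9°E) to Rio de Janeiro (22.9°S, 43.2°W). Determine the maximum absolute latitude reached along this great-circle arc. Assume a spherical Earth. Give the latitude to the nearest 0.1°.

≈ 70.9°S

The great circle lies in the plane with unit normal n̂ = (p₁ × p₂)/|p₁ × p₂|.
Here n̂_z ≈ -0.328; the vertex latitude is φ_max = arccos|n̂_z| ≈ 70.9°.
Check via Clairaut: cos φ_max = |cos φ₁| · sin C = cos(31.9°)·sin(157.3°) ≈ 0.328, again giving ≈ 70.9°.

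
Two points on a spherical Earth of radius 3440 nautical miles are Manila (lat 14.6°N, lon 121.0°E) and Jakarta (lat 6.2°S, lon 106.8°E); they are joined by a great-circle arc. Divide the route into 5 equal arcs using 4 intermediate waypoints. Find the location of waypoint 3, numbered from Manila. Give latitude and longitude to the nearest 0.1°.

≈ lat 2.1°N, lon 112.4°E

From cos δ = sin φ₁ sin φ₂ + cos φ₁ cos φ₂ cos Δλ, the central angle is δ ≈ 0.438 rad (25.1°).
Interpolate at f = 3/5 with slerp weights a = sin((1−f)δ)/sin δ ≈ 0.411, b = sin(fδ)/sin δ ≈ 0.613.
p = a·p₁ + b·p₂ ≈ (-0.381, 0.924, 0.037); φ = arcsin(p_z) ≈ 2.15°, λ = atan2(p_y, p_x) ≈ 112.40°.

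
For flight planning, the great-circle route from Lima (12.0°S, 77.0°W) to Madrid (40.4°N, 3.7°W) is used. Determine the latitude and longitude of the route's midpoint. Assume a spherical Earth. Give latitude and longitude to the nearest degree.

≈ (17°N, 46°W)

The haversine formula gives a central angle δ ≈ 1.491 rad (85.5°) between the endpoints.
Interpolate at f = 1/2 with slerp weights a = sin((1−f)δ)/sin δ ≈ 0.681, b = sin(fδ)/sin δ ≈ 0.681.
p = a·p₁ + b·p₂ ≈ (0.667, -0.682, 0.300); φ = arcsin(p_z) ≈ 17.43°, λ = atan2(p_y, p_x) ≈ -45.64°.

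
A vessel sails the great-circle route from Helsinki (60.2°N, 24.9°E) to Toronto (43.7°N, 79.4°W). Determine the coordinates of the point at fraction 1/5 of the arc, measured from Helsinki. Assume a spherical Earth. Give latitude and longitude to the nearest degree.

≈ 65°N, 1°E

Convert each endpoint to a unit vector on the sphere (x = cos φ cos λ, y = cos φ sin λ, z = sin φ).
The central angle between the endpoints is δ = arccos(p₁·p₂) ≈ 1.035 rad (59.3°).
Interpolate at f = 1/5 with slerp weights a = sin((1−f)δ)/sin δ ≈ 0.857, b = sin(fδ)/sin δ ≈ 0.239.
p = a·p₁ + b·p₂ ≈ (0.418, 0.009, 0.908); φ = arcsin(p_z) ≈ 65.29°, λ = atan2(p_y, p_x) ≈ 1.29°.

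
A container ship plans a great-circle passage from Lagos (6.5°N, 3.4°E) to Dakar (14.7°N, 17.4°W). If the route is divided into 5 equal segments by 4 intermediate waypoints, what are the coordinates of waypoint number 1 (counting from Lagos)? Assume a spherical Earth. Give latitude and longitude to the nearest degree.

≈ 8°N, 1°W

The haversine formula gives a central angle δ ≈ 0.384 rad (22.0°) between the endpoints.
Interpolate at f = 1/5 with slerp weights a = sin((1−f)δ)/sin δ ≈ 0.807, b = sin(fδ)/sin δ ≈ 0.205.
p = a·p₁ + b·p₂ ≈ (0.990, -0.012, 0.143); φ = arcsin(p_z) ≈ 8.24°, λ = atan2(p_y, p_x) ≈ -0.68°.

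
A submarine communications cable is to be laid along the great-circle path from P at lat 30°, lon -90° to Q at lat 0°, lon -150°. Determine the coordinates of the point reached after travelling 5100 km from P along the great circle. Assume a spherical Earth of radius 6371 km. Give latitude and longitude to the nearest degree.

≈ lat 10°, lon -134°

Write both endpoints as unit vectors p₁, p₂ with components (cos φ cos λ, cos φ sin λ, sin φ).
The central angle between the endpoints is δ = arccos(p₁·p₂) ≈ 1.123 rad (64.3°). The total great-circle distance is δ·R ≈ 1.123 × 6371 ≈ 7154 km, so the target fraction is f = 5100/7154 ≈ 0.713.
Interpolate at f ≈ 0.713 with slerp weights a = sin((1−f)δ)/sin δ ≈ 0.352, b = sin(fδ)/sin δ ≈ 0.796.
p = a·p₁ + b·p₂ ≈ (-0.690, -0.703, 0.176); φ = arcsin(p_z) ≈ 10.12°, λ = atan2(p_y, p_x) ≈ -134.46°.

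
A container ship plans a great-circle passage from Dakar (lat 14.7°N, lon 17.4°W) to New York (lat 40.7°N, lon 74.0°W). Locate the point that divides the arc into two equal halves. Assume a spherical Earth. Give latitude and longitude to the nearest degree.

The haversine formula gives a central angle δ ≈ 0.965 rad (55.3°) between the endpoints.
Interpolate at f = 1/2 with slerp weights a = sin((1−f)δ)/sin δ ≈ 0.564, b = sin(fδ)/sin δ ≈ 0.564.
p = a·p₁ + b·p₂ ≈ (0.639, -0.575, 0.511); φ = arcsin(p_z) ≈ 30.75°, λ = atan2(p_y, p_x) ≈ -41.97°.

≈ lat 31°N, lon 42°W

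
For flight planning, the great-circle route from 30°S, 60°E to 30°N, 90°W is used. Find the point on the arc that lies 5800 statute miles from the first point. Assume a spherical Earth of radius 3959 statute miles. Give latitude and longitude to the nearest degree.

From cos δ = sin φ₁ sin φ₂ + cos φ₁ cos φ₂ cos Δλ, the central angle is δ ≈ 2.689 rad (154.1°). The total great-circle distance is δ·R ≈ 2.689 × 3959 ≈ 10648 mi, so the target fraction is f = 5800/10648 ≈ 0.545.
Interpolate at f ≈ 0.545 with slerp weights a = sin((1−f)δ)/sin δ ≈ 2.153, b = sin(fδ)/sin δ ≈ 2.276.
p = a·p₁ + b·p₂ ≈ (0.932, -0.356, 0.062); φ = arcsin(p_z) ≈ 3.53°, λ = atan2(p_y, p_x) ≈ -20.92°.

≈ 4°N, 21°W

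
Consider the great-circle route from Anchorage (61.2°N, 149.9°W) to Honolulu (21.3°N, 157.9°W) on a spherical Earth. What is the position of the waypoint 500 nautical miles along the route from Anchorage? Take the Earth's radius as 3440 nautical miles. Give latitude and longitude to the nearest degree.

≈ (53°N, 153°W)

The haversine formula gives a central angle δ ≈ 0.703 rad (40.3°) between the endpoints. The total great-circle distance is δ·R ≈ 0.703 × 3440 ≈ 2419 nmi, so the target fraction is f = 500/2419 ≈ 0.207.
Interpolate at f ≈ 0.207 with slerp weights a = sin((1−f)δ)/sin δ ≈ 0.819, b = sin(fδ)/sin δ ≈ 0.224.
p = a·p₁ + b·p₂ ≈ (-0.535, -0.276, 0.799); φ = arcsin(p_z) ≈ 53.01°, λ = atan2(p_y, p_x) ≈ -152.67°.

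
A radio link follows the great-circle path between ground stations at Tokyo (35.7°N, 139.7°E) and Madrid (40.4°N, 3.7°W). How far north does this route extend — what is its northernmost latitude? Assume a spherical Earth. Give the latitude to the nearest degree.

≈ 68°N

The great circle lies in the plane with unit normal n̂ = (p₁ × p₂)/|p₁ × p₂|.
Here n̂_z ≈ -0.371; the vertex latitude is φ_max = arccos|n̂_z| ≈ 68.2°.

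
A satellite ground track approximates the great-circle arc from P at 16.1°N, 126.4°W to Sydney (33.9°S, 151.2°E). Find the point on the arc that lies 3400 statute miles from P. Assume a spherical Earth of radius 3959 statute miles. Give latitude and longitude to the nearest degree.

≈ 13°S, 166°W

The haversine formula gives a central angle δ ≈ 1.620 rad (92.8°) between the endpoints. The total great-circle distance is δ·R ≈ 1.620 × 3959 ≈ 6414 mi, so the target fraction is f = 3400/6414 ≈ 0.530.
Interpolate at f ≈ 0.530 with slerp weights a = sin((1−f)δ)/sin δ ≈ 0.691, b = sin(fδ)/sin δ ≈ 0.758.
p = a·p₁ + b·p₂ ≈ (-0.945, -0.231, -0.231); φ = arcsin(p_z) ≈ -13.37°, λ = atan2(p_y, p_x) ≈ -166.26°.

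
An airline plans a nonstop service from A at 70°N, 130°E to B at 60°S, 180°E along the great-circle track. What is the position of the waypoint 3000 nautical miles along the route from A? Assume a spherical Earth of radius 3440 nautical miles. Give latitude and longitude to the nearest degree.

Write both endpoints as unit vectors p₁, p₂ with components (cos φ cos λ, cos φ sin λ, sin φ).
The central angle between the endpoints is δ = arccos(p₁·p₂) ≈ 2.352 rad (134.7°). The total great-circle distance is δ·R ≈ 2.352 × 3440 ≈ 8090 nmi, so the target fraction is f = 3000/8090 ≈ 0.371.
Interpolate at f ≈ 0.371 with slerp weights a = sin((1−f)δ)/sin δ ≈ 1.402, b = sin(fδ)/sin δ ≈ 1.078.
p = a·p₁ + b·p₂ ≈ (-0.847, 0.367, 0.384); φ = arcsin(p_z) ≈ 22.57°, λ = atan2(p_y, p_x) ≈ 156.56°.

≈ 23°N, 157°E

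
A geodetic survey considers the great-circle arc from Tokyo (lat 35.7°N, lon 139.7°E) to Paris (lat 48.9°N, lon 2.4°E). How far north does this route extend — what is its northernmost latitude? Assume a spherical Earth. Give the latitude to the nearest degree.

The great circle lies in the plane with unit normal n̂ = (p₁ × p₂)/|p₁ × p₂|.
Here n̂_z ≈ -0.362; the vertex latitude is φ_max = arccos|n̂_z| ≈ 68.7°.
Check via Clairaut: cos φ_max = |cos φ₁| · sin C = cos(35.7°)·sin(26.5°) ≈ 0.362, again giving ≈ 68.7°.

≈ 69°N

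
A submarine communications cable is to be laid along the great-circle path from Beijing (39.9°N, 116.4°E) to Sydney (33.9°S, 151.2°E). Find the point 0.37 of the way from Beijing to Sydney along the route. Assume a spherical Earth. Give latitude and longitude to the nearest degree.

≈ 13°N, 131°E

Convert each endpoint to a unit vector on the sphere (x = cos φ cos λ, y = cos φ sin λ, z = sin φ).
The central angle between the endpoints is δ = arccos(p₁·p₂) ≈ 1.405 rad (80.5°).
Interpolate at f = 0.37 with slerp weights a = sin((1−f)δ)/sin δ ≈ 0.785, b = sin(fδ)/sin δ ≈ 0.504.
p = a·p₁ + b·p₂ ≈ (-0.634, 0.741, 0.222); φ = arcsin(p_z) ≈ 12.85°, λ = atan2(p_y, p_x) ≈ 130.56°.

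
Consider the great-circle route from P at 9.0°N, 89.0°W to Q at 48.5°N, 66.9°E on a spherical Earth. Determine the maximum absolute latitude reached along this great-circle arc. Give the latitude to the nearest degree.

≈ 72°N

The great circle lies in the plane with unit normal n̂ = (p₁ × p₂)/|p₁ × p₂|.
Here n̂_z ≈ +0.305; the vertex latitude is φ_max = arccos|n̂_z| ≈ 72.3°.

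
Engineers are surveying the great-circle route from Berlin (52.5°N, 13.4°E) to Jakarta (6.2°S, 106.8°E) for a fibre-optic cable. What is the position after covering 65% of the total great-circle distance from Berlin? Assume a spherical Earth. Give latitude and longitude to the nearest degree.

Convert each endpoint to a unit vector on the sphere (x = cos φ cos λ, y = cos φ sin λ, z = sin φ).
The central angle between the endpoints is δ = arccos(p₁·p₂) ≈ 1.693 rad (97.0°).
Interpolate at f = 0.65 with slerp weights a = sin((1−f)δ)/sin δ ≈ 0.563, b = sin(fδ)/sin δ ≈ 0.898.
p = a·p₁ + b·p₂ ≈ (0.075, 0.934, 0.349); φ = arcsin(p_z) ≈ 20.45°, λ = atan2(p_y, p_x) ≈ 85.40°.

≈ 20°N, 85°E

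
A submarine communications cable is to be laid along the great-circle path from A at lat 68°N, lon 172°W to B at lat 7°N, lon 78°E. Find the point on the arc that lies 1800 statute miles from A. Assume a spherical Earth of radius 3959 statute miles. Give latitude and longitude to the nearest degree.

≈ lat 63°N, lon 123°E

Write both endpoints as unit vectors p₁, p₂ with components (cos φ cos λ, cos φ sin λ, sin φ).
The central angle between the endpoints is δ = arccos(p₁·p₂) ≈ 1.585 rad (90.8°). The total great-circle distance is δ·R ≈ 1.585 × 3959 ≈ 6275 mi, so the target fraction is f = 1800/6275 ≈ 0.287.
Interpolate at f ≈ 0.287 with slerp weights a = sin((1−f)δ)/sin δ ≈ 0.905, b = sin(fδ)/sin δ ≈ 0.439.
p = a·p₁ + b·p₂ ≈ (-0.245, 0.379, 0.892); φ = arcsin(p_z) ≈ 63.16°, λ = atan2(p_y, p_x) ≈ 122.86°.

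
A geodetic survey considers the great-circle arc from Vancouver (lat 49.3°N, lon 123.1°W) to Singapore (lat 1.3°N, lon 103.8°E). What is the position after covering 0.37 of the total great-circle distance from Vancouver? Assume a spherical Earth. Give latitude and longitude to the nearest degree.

Convert each endpoint to a unit vector on the sphere (x = cos φ cos λ, y = cos φ sin λ, z = sin φ).
The central angle between the endpoints is δ = arccos(p₁·p₂) ≈ 2.013 rad (115.4°).
Interpolate at f = 0.37 with slerp weights a = sin((1−f)δ)/sin δ ≈ 1.056, b = sin(fδ)/sin δ ≈ 0.750.
p = a·p₁ + b·p₂ ≈ (-0.555, 0.151, 0.818); φ = arcsin(p_z) ≈ 54.88°, λ = atan2(p_y, p_x) ≈ 164.76°.

≈ lat 55°N, lon 165°E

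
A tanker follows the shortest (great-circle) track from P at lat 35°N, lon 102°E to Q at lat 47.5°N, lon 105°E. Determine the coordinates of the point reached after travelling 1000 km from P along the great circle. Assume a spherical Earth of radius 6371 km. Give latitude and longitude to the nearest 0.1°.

Write both endpoints as unit vectors p₁, p₂ with components (cos φ cos λ, cos φ sin λ, sin φ).
The central angle between the endpoints is δ = arccos(p₁·p₂) ≈ 0.222 rad (12.7°). The total great-circle distance is δ·R ≈ 0.222 × 6371 ≈ 1412 km, so the target fraction is f = 1000/1412 ≈ 0.708.
Interpolate at f ≈ 0.708 with slerp weights a = sin((1−f)δ)/sin δ ≈ 0.294, b = sin(fδ)/sin δ ≈ 0.711.
p = a·p₁ + b·p₂ ≈ (-0.174, 0.700, 0.693); φ = arcsin(p_z) ≈ 43.86°, λ = atan2(p_y, p_x) ≈ 104.00°.

≈ lat 43.9°N, lon 104.0°E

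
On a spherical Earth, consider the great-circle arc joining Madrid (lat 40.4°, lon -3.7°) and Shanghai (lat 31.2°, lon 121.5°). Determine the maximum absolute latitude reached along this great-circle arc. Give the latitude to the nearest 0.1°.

≈ 57.8°

The great circle lies in the plane with unit normal n̂ = (p₁ × p₂)/|p₁ × p₂|.
Here n̂_z ≈ +0.533; the vertex latitude is φ_max = arccos|n̂_z| ≈ 57.8°.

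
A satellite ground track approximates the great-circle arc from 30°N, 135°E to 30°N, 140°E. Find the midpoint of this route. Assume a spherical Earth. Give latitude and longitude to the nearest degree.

Convert each endpoint to a unit vector on the sphere (x = cos φ cos λ, y = cos φ sin λ, z = sin φ).
The central angle between the endpoints is δ = arccos(p₁·p₂) ≈ 0.076 rad (4.3°).
Interpolate at f = 1/2 with slerp weights a = sin((1−f)δ)/sin δ ≈ 0.500, b = sin(fδ)/sin δ ≈ 0.500.
p = a·p₁ + b·p₂ ≈ (-0.638, 0.585, 0.500); φ = arcsin(p_z) ≈ 30.02°, λ = atan2(p_y, p_x) ≈ 137.50°.

≈ 30°N, 138°E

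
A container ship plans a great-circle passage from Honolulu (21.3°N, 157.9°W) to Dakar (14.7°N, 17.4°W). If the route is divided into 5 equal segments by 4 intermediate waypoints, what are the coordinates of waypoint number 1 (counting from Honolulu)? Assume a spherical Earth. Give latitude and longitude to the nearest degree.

≈ (36°N, 134°W)

From cos δ = sin φ₁ sin φ₂ + cos φ₁ cos φ₂ cos Δλ, the central angle is δ ≈ 2.218 rad (127.1°).
Interpolate at f = 1/5 with slerp weights a = sin((1−f)δ)/sin δ ≈ 1.228, b = sin(fδ)/sin δ ≈ 0.538.
p = a·p₁ + b·p₂ ≈ (-0.563, -0.586, 0.583); φ = arcsin(p_z) ≈ 35.63°, λ = atan2(p_y, p_x) ≈ -133.86°.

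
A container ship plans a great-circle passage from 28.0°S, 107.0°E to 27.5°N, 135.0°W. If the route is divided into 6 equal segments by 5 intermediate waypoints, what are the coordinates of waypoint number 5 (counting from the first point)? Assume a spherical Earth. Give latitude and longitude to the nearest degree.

≈ 20°N, 156°W

Convert each endpoint to a unit vector on the sphere (x = cos φ cos λ, y = cos φ sin λ, z = sin φ).
The central angle between the endpoints is δ = arccos(p₁·p₂) ≈ 2.195 rad (125.8°).
Interpolate at f = 5/6 with slerp weights a = sin((1−f)δ)/sin δ ≈ 0.441, b = sin(fδ)/sin δ ≈ 1.191.
p = a·p₁ + b·p₂ ≈ (-0.861, -0.375, 0.343); φ = arcsin(p_z) ≈ 20.07°, λ = atan2(p_y, p_x) ≈ -156.46°.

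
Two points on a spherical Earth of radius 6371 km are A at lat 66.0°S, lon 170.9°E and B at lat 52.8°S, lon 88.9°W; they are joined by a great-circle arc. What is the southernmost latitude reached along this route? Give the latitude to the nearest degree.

≈ 71°S

The great circle lies in the plane with unit normal n̂ = (p₁ × p₂)/|p₁ × p₂|.
Here n̂_z ≈ +0.332; the vertex latitude is φ_max = arccos|n̂_z| ≈ 70.6°.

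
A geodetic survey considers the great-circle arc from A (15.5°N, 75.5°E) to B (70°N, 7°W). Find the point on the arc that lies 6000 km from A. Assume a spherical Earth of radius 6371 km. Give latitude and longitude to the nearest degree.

≈ (62°N, 37°E)

From cos δ = sin φ₁ sin φ₂ + cos φ₁ cos φ₂ cos Δλ, the central angle is δ ≈ 1.272 rad (72.9°). The total great-circle distance is δ·R ≈ 1.272 × 6371 ≈ 8105 km, so the target fraction is f = 6000/8105 ≈ 0.740.
Interpolate at f ≈ 0.740 with slerp weights a = sin((1−f)δ)/sin δ ≈ 0.340, b = sin(fδ)/sin δ ≈ 0.846.
p = a·p₁ + b·p₂ ≈ (0.369, 0.281, 0.886); φ = arcsin(p_z) ≈ 62.34°, λ = atan2(p_y, p_x) ≈ 37.33°.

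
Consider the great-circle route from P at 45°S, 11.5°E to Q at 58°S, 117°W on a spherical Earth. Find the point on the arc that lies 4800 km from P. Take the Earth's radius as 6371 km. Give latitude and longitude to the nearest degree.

Write both endpoints as unit vectors p₁, p₂ with components (cos φ cos λ, cos φ sin λ, sin φ).
The central angle between the endpoints is δ = arccos(p₁·p₂) ≈ 1.196 rad (68.5°). The total great-circle distance is δ·R ≈ 1.196 × 6371 ≈ 7618 km, so the target fraction is f = 4800/7618 ≈ 0.630.
Interpolate at f ≈ 0.630 with slerp weights a = sin((1−f)δ)/sin δ ≈ 0.460, b = sin(fδ)/sin δ ≈ 0.735.
p = a·p₁ + b·p₂ ≈ (0.142, -0.282, -0.949); φ = arcsin(p_z) ≈ -71.58°, λ = atan2(p_y, p_x) ≈ -63.33°.

≈ 72°S, 63°W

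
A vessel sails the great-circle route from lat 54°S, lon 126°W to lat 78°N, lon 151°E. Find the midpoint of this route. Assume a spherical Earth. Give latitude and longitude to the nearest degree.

≈ lat 15°N, lon 145°W

The haversine formula gives a central angle δ ≈ 2.460 rad (140.9°) between the endpoints.
Interpolate at f = 1/2 with slerp weights a = sin((1−f)δ)/sin δ ≈ 1.496, b = sin(fδ)/sin δ ≈ 1.496.
p = a·p₁ + b·p₂ ≈ (-0.789, -0.560, 0.253); φ = arcsin(p_z) ≈ 14.65°, λ = atan2(p_y, p_x) ≈ -144.60°.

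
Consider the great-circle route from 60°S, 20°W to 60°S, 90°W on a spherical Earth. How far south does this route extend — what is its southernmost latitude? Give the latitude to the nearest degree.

The great circle lies in the plane with unit normal n̂ = (p₁ × p₂)/|p₁ × p₂|.
Here n̂_z ≈ -0.428; the vertex latitude is φ_max = arccos|n̂_z| ≈ 64.7°.
Check via Clairaut: cos φ_max = |cos φ₁| · sin C = cos(60.0°)·sin(121.2°) ≈ 0.428, again giving ≈ 64.7°.

≈ 65°S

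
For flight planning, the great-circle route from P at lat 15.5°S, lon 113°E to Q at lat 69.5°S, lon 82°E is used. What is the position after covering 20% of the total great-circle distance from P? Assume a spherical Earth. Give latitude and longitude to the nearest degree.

≈ lat 27°S, lon 110°E

The haversine formula gives a central angle δ ≈ 1.001 rad (57.3°) between the endpoints.
Interpolate at f = 0.20 with slerp weights a = sin((1−f)δ)/sin δ ≈ 0.853, b = sin(fδ)/sin δ ≈ 0.236.
p = a·p₁ + b·p₂ ≈ (-0.310, 0.838, -0.449); φ = arcsin(p_z) ≈ -26.68°, λ = atan2(p_y, p_x) ≈ 110.27°.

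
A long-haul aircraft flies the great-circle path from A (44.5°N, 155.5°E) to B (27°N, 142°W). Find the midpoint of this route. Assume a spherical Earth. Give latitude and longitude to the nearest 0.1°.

The haversine formula gives a central angle δ ≈ 0.913 rad (52.3°) between the endpoints.
Interpolate at f = 1/2 with slerp weights a = sin((1−f)δ)/sin δ ≈ 0.557, b = sin(fδ)/sin δ ≈ 0.557.
p = a·p₁ + b·p₂ ≈ (-0.753, -0.141, 0.643); φ = arcsin(p_z) ≈ 40.04°, λ = atan2(p_y, p_x) ≈ -169.40°.

≈ (40.0°N, 169.4°W)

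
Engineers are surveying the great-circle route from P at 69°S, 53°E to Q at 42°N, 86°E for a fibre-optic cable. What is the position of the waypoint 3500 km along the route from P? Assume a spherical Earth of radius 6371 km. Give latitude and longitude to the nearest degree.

≈ 39°S, 70°E

Write both endpoints as unit vectors p₁, p₂ with components (cos φ cos λ, cos φ sin λ, sin φ).
The central angle between the endpoints is δ = arccos(p₁·p₂) ≈ 1.984 rad (113.7°). The total great-circle distance is δ·R ≈ 1.984 × 6371 ≈ 12639 km, so the target fraction is f = 3500/12639 ≈ 0.277.
Interpolate at f ≈ 0.277 with slerp weights a = sin((1−f)δ)/sin δ ≈ 1.082, b = sin(fδ)/sin δ ≈ 0.570.
p = a·p₁ + b·p₂ ≈ (0.263, 0.732, -0.628); φ = arcsin(p_z) ≈ -38.93°, λ = atan2(p_y, p_x) ≈ 70.25°.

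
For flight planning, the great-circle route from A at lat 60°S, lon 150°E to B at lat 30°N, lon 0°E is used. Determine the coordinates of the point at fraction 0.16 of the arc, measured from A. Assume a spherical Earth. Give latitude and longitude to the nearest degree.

Convert each endpoint to a unit vector on the sphere (x = cos φ cos λ, y = cos φ sin λ, z = sin φ).
The central angle between the endpoints is δ = arccos(p₁·p₂) ≈ 2.512 rad (143.9°).
Interpolate at f = 0.16 with slerp weights a = sin((1−f)δ)/sin δ ≈ 1.457, b = sin(fδ)/sin δ ≈ 0.664.
p = a·p₁ + b·p₂ ≈ (-0.056, 0.364, -0.930); φ = arcsin(p_z) ≈ -68.38°, λ = atan2(p_y, p_x) ≈ 98.72°.

≈ lat 68°S, lon 99°E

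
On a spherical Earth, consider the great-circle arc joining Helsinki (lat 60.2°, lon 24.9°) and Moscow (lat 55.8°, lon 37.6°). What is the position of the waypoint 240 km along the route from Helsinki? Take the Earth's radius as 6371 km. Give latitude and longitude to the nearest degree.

≈ lat 59°, lon 29°

Convert each endpoint to a unit vector on the sphere (x = cos φ cos λ, y = cos φ sin λ, z = sin φ).
The central angle between the endpoints is δ = arccos(p₁·p₂) ≈ 0.140 rad (8.0°). The total great-circle distance is δ·R ≈ 0.140 × 6371 ≈ 892 km, so the target fraction is f = 240/892 ≈ 0.269.
Interpolate at f ≈ 0.269 with slerp weights a = sin((1−f)δ)/sin δ ≈ 0.732, b = sin(fδ)/sin δ ≈ 0.270.
p = a·p₁ + b·p₂ ≈ (0.450, 0.246, 0.858); φ = arcsin(p_z) ≈ 59.14°, λ = atan2(p_y, p_x) ≈ 28.63°.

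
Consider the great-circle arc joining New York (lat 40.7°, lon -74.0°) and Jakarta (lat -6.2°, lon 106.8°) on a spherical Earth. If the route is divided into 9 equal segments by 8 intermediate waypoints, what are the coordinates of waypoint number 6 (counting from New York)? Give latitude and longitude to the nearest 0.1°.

≈ lat 42.3°, lon 107.9°

Write both endpoints as unit vectors p₁, p₂ with components (cos φ cos λ, cos φ sin λ, sin φ).
The central angle between the endpoints is δ = arccos(p₁·p₂) ≈ 2.539 rad (145.5°).
Interpolate at f = 6/9 with slerp weights a = sin((1−f)δ)/sin δ ≈ 1.322, b = sin(fδ)/sin δ ≈ 1.752.
p = a·p₁ + b·p₂ ≈ (-0.227, 0.704, 0.673); φ = arcsin(p_z) ≈ 42.29°, λ = atan2(p_y, p_x) ≈ 107.88°.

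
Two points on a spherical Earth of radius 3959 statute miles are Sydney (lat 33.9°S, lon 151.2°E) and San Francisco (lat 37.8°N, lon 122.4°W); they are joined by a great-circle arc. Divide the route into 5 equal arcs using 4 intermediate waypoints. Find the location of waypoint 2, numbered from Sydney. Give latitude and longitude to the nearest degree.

Write both endpoints as unit vectors p₁, p₂ with components (cos φ cos λ, cos φ sin λ, sin φ).
The central angle between the endpoints is δ = arccos(p₁·p₂) ≈ 1.876 rad (107.5°).
Interpolate at f = 2/5 with slerp weights a = sin((1−f)δ)/sin δ ≈ 0.946, b = sin(fδ)/sin δ ≈ 0.715.
p = a·p₁ + b·p₂ ≈ (-0.991, -0.099, -0.090); φ = arcsin(p_z) ≈ -5.14°, λ = atan2(p_y, p_x) ≈ -174.32°.

≈ lat 5°S, lon 174°W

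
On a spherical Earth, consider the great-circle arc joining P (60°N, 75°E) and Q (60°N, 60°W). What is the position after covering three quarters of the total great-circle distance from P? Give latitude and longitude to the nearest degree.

From cos δ = sin φ₁ sin φ₂ + cos φ₁ cos φ₂ cos Δλ, the central angle is δ ≈ 0.960 rad (55.0°).
Interpolate at f = 3/4 with slerp weights a = sin((1−f)δ)/sin δ ≈ 0.290, b = sin(fδ)/sin δ ≈ 0.805.
p = a·p₁ + b·p₂ ≈ (0.239, -0.208, 0.948); φ = arcsin(p_z) ≈ 71.52°, λ = atan2(p_y, p_x) ≈ -41.11°.

≈ (72°N, 41°W)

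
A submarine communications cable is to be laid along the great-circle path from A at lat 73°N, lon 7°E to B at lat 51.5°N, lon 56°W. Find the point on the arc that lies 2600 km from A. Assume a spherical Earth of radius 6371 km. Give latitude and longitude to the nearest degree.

Write both endpoints as unit vectors p₁, p₂ with components (cos φ cos λ, cos φ sin λ, sin φ).
The central angle between the endpoints is δ = arccos(p₁·p₂) ≈ 0.590 rad (33.8°). The total great-circle distance is δ·R ≈ 0.590 × 6371 ≈ 3758 km, so the target fraction is f = 2600/3758 ≈ 0.692.
Interpolate at f ≈ 0.692 with slerp weights a = sin((1−f)δ)/sin δ ≈ 0.325, b = sin(fδ)/sin δ ≈ 0.714.
p = a·p₁ + b·p₂ ≈ (0.343, -0.357, 0.869); φ = arcsin(p_z) ≈ 60.36°, λ = atan2(p_y, p_x) ≈ -46.15°.

≈ lat 60°N, lon 46°W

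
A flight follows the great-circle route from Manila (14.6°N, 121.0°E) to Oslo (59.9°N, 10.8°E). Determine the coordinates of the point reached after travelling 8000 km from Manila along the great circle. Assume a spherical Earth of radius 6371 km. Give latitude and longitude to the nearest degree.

The haversine formula gives a central angle δ ≈ 1.520 rad (87.1°) between the endpoints. The total great-circle distance is δ·R ≈ 1.520 × 6371 ≈ 9686 km, so the target fraction is f = 8000/9686 ≈ 0.826.
Interpolate at f ≈ 0.826 with slerp weights a = sin((1−f)δ)/sin δ ≈ 0.262, b = sin(fδ)/sin δ ≈ 0.952.
p = a·p₁ + b·p₂ ≈ (0.338, 0.307, 0.890); φ = arcsin(p_z) ≈ 62.82°, λ = atan2(p_y, p_x) ≈ 42.18°.

≈ (63°N, 42°E)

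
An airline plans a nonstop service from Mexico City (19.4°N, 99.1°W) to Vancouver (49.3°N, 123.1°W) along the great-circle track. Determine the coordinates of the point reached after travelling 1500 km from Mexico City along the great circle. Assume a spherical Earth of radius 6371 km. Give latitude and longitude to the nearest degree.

From cos δ = sin φ₁ sin φ₂ + cos φ₁ cos φ₂ cos Δλ, the central angle is δ ≈ 0.620 rad (35.5°). The total great-circle distance is δ·R ≈ 0.620 × 6371 ≈ 3952 km, so the target fraction is f = 1500/3952 ≈ 0.380.
Interpolate at f ≈ 0.380 with slerp weights a = sin((1−f)δ)/sin δ ≈ 0.646, b = sin(fδ)/sin δ ≈ 0.401.
p = a·p₁ + b·p₂ ≈ (-0.239, -0.821, 0.519); φ = arcsin(p_z) ≈ 31.25°, λ = atan2(p_y, p_x) ≈ -106.25°.

≈ (31°N, 106°W)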